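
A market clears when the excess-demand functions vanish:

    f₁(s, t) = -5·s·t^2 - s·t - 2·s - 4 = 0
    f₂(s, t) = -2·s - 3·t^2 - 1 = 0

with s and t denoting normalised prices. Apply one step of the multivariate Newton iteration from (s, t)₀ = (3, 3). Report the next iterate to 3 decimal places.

At (3, 3): F = (-154.000, -34.000).
Jacobian J = [[-5·t^2 - t - 2, -10·s·t - s], [-2, -6·t]].
At the point, J = [[-50.000, -93.000], [-2.000, -18.000]] (det J = 714.000).
Solving J·Δ = −F gives Δ = (0.546, -1.950).
Then the next iterate is (s, t)₁ = (3.546, 1.050).

(3.546, 1.050)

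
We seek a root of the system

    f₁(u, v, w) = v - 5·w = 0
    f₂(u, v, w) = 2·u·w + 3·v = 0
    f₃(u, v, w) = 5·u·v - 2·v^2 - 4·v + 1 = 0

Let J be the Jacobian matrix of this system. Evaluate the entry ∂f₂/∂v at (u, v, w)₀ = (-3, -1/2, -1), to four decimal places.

∂f₂/∂v = 3.
At (-3, -1/2, -1) this is 3.0000.

3.0000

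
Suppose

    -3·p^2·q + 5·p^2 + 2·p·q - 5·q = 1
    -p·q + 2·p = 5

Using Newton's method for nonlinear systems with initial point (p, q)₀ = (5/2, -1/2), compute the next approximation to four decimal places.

(0.1275, -2.3725)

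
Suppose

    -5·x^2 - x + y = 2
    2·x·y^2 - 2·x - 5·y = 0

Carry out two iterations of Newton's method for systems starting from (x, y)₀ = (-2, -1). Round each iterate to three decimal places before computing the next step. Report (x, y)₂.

At (-2, -1): F = (-21.000, 5.000).
Jacobian J = [[-10·x - 1, 1], [2·y^2 - 2, 4·x·y - 5]].
At the point, J = [[19.000, 1.000], [0.000, 3.000]] (det J = 57.000).
Solving J·Δ = −F gives Δ = (1.193, -1.667).
Then the next iterate is (x, y)₁ = (-0.807, -2.667).
Round to (-0.807, -2.667) and repeat: F = (-7.11625, 3.46880), J = [[7.070, 1.000], [12.22578, 3.60908]].
Δ = (2.193, -8.391), so (x, y)₂ = (1.386, -11.058).

(1.386, -11.058)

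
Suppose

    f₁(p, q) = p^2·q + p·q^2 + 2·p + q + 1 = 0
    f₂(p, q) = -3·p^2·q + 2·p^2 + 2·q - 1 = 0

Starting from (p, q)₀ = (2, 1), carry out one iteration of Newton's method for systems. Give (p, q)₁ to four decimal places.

At (2, 1): F = (12.0000, -3.0000).
Jacobian J = [[2·p·q + q^2 + 2, p^2 + 2·p·q + 1], [-6·p·q + 4·p, -3·p^2 + 2]].
At the point, J = [[7.0000, 9.0000], [-4.0000, -10.0000]] (det J = -34.0000).
Solving J·Δ = −F gives Δ = (-2.7353, 0.7941).
Then the next iterate is (p, q)₁ = (-0.7353, 1.7941).

(-0.7353, 1.7941)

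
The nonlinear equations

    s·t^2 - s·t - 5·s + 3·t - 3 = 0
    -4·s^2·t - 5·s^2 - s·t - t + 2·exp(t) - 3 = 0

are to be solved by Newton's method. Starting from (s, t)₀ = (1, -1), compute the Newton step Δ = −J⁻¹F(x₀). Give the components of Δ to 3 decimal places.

(-3.000, 0.330)

At (1, -1): F = (-9.000, -1.26424).
Jacobian J = [[t^2 - t - 5, 2·s·t - s + 3], [-8·s·t - 10·s - t, -4·s^2 - s + 2·exp(t) - 1]].
At the point, J = [[-3.000, 0.000], [-1.000, -5.26424]] (det J = 15.79272).
Solving J·Δ = −F gives Δ = (-3.000, 0.330).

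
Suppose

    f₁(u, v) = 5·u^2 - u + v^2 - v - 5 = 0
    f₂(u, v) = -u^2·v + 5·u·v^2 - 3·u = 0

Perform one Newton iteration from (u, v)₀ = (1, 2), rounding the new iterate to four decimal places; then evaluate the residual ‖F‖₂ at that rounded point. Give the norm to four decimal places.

2.0782

At (1, 2): F = (1.0000, 15.0000).
Jacobian J = [[10·u - 1, 2·v - 1], [-2·u·v + 5·v^2 - 3, -u^2 + 10·u·v]].
At the point, J = [[9.0000, 3.0000], [13.0000, 19.0000]] (det J = 132.0000).
Solving J·Δ = −F gives Δ = (0.1970, -0.9242).
Then the next iterate is (u, v)₁ = (1.1970, 1.0758).
Re-evaluating at (1.1970, 1.0758): F = (1.048591, 1.794298), so ‖F‖₂ = 2.0782.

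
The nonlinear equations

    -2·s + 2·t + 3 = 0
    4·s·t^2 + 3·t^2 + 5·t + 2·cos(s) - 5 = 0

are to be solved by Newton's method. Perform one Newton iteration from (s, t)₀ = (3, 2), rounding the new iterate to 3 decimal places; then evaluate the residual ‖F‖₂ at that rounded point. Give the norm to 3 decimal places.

At (3, 2): F = (1.000, 63.02002).
Jacobian J = [[-2, 2], [4·t^2 - 2·sin(s), 8·s·t + 6·t + 5]].
At the point, J = [[-2.000, 2.000], [15.71776, 65.000]] (det J = -161.43552).
Solving J·Δ = −F gives Δ = (-0.378, -0.878).
Then the next iterate is (s, t)₁ = (2.622, 1.122).
Re-evaluating at (2.622, 1.122): F = (0.000, 15.85378), so ‖F‖₂ = 15.854.

15.854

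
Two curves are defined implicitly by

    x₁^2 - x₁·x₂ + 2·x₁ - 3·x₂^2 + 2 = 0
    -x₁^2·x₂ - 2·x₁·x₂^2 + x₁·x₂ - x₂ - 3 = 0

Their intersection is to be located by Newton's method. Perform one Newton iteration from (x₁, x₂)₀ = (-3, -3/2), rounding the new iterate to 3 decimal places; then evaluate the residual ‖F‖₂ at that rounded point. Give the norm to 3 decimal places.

7.984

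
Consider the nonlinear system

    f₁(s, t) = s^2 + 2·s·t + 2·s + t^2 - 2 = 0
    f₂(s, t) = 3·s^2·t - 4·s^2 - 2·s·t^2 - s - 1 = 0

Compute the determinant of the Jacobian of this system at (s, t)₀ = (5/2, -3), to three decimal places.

-35.250

J = [[2·s + 2·t + 2, 2·s + 2·t], [6·s·t - 8·s - 2·t^2 - 1, 3·s^2 - 4·s·t]].
At the point, J = [[1.000, -1.000], [-84.000, 48.750]].
det J = -35.250.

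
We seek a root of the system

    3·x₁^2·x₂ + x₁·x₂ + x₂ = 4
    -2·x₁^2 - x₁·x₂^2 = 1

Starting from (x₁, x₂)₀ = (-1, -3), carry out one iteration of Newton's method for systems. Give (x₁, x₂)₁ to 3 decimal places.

(-0.200, -2.667)

At (-1, -3): F = (-13.000, 6.000).
Jacobian J = [[6·x₁·x₂ + x₂, 3·x₁^2 + x₁ + 1], [-4·x₁ - x₂^2, -2·x₁·x₂]].
At the point, J = [[15.000, 3.000], [-5.000, -6.000]] (det J = -75.000).
Solving J·Δ = −F gives Δ = (0.800, 0.333).
Then the next iterate is (x₁, x₂)₁ = (-0.200, -2.667).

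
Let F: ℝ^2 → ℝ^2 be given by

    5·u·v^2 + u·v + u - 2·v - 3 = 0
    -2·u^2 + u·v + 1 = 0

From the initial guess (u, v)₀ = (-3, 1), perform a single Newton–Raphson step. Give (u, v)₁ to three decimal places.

(-1.567, 0.544)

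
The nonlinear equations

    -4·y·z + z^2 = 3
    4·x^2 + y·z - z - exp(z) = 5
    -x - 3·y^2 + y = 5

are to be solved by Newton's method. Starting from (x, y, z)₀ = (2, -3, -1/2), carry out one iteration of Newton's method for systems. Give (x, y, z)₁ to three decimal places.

At (2, -3, -1/2): F = (-8.750, 12.39347, -37.000).
Jacobian J = [[0, -4·z, -4·y + 2·z], [8·x, z, y - exp(z) - 1], [-1, -6·y + 1, 0]].
At the point, J = [[0.000, 2.000, 11.000], [16.000, -0.500, -4.60653], [-1.000, 19.000, 0.000]] (det J = 3347.71306).
Solving J·Δ = −F gives Δ = (-0.586, 1.917, 0.447).
Then the next iterate is (x, y, z)₁ = (1.414, -1.083, -0.053).

(1.414, -1.083, -0.053)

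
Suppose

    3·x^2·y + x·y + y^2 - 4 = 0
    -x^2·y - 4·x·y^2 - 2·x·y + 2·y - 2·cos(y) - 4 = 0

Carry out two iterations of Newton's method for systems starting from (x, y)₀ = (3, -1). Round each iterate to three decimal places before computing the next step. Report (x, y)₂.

(10.779, 2.150)

At (3, -1): F = (-33.000, -4.08060).
Jacobian J = [[6·x·y + y, 3·x^2 + x + 2·y], [-2·x·y - 4·y^2 - 2·y, -x^2 - 8·x·y - 2·x + 2·sin(y) + 2]].
At the point, J = [[-19.000, 28.000], [4.000, 9.31706]] (det J = -289.02410).
Solving J·Δ = −F gives Δ = (-0.668, 0.725).
Then the next iterate is (x, y)₁ = (2.332, -0.275).
Round to (2.332, -0.275) and repeat: F = (-9.05221, -4.40217), J = [[-4.12280, 18.09667], [1.53010, -3.51492]].
Δ = (8.447, 2.425), so (x, y)₂ = (10.779, 2.150).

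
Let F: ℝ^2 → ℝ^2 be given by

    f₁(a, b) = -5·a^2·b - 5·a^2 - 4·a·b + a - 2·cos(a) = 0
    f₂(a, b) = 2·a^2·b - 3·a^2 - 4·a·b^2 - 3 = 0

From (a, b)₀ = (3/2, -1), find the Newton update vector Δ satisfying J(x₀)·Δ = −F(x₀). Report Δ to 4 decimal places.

(-1.0733, -0.0086)

At (3/2, -1): F = (7.358526, -20.2500).
Jacobian J = [[-10·a·b - 10·a - 4·b + 2·sin(a) + 1, -5·a^2 - 4·a], [4·a·b - 6·a - 4·b^2, 2·a^2 - 8·a·b]].
At the point, J = [[6.994990, -17.2500], [-19.0000, 16.5000]] (det J = -212.332665).
Solving J·Δ = −F gives Δ = (-1.0733, -0.0086).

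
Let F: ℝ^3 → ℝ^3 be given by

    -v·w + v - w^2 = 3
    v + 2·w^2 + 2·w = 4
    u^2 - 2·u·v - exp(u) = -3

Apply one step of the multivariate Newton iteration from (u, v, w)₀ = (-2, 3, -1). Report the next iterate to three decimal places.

At (-2, 3, -1): F = (2.000, -1.000, 18.86466).
Jacobian J = [[0, -w + 1, -v - 2·w], [0, 1, 4·w + 2], [2·u - 2·v - exp(u), -2·u, 0]].
At the point, J = [[0.000, 2.000, -1.000], [0.000, 1.000, -2.000], [-10.13534, 4.000, 0.000]] (det J = 30.40601).
Solving J·Δ = −F gives Δ = (1.204, -1.667, -1.333).
Then the next iterate is (u, v, w)₁ = (-0.796, 1.333, -2.333).

(-0.796, 1.333, -2.333)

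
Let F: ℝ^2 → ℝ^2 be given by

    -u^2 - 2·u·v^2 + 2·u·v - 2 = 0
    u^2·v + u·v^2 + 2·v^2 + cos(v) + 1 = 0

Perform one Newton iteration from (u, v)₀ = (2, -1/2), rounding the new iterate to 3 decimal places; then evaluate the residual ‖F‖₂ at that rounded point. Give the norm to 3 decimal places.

At (2, -1/2): F = (-9.000, 0.87758).
Jacobian J = [[-2·u - 2·v^2 + 2·v, -4·u·v + 2·u], [2·u·v + v^2, u^2 + 2·u·v + 4·v - sin(v)]].
At the point, J = [[-5.500, 8.000], [-1.750, 0.47943]] (det J = 11.36316).
Solving J·Δ = −F gives Δ = (0.998, 1.811).
Then the next iterate is (u, v)₁ = (2.998, 1.311).
Re-evaluating at (2.998, 1.311): F = (-13.43270, 21.63032), so ‖F‖₂ = 25.462.

25.462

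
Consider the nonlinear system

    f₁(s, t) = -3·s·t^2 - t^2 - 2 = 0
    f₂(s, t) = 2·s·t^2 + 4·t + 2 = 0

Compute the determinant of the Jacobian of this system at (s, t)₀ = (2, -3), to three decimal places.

-216.000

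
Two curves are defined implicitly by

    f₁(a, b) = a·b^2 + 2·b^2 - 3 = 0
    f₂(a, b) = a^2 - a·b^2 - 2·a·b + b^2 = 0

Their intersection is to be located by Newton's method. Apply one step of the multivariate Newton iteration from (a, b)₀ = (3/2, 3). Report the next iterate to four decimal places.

(1.1705, 1.7841)

At (3/2, 3): F = (28.5000, -11.2500).
Jacobian J = [[b^2, 2·a·b + 4·b], [2·a - b^2 - 2·b, -2·a·b - 2·a + 2·b]].
At the point, J = [[9.0000, 21.0000], [-12.0000, -6.0000]] (det J = 198.0000).
Solving J·Δ = −F gives Δ = (-0.3295, -1.2159).
Then the next iterate is (a, b)₁ = (1.1705, 1.7841).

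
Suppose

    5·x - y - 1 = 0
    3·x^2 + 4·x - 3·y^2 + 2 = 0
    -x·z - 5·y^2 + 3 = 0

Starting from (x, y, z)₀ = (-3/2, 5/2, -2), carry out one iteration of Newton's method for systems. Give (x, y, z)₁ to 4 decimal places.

(0.3625, 0.8125, -11.7750)

At (-3/2, 5/2, -2): F = (-11.0000, -16.0000, -31.2500).
Jacobian J = [[5, -1, 0], [6·x + 4, -6·y, 0], [-z, -10·y, -x]].
At the point, J = [[5.0000, -1.0000, 0.0000], [-5.0000, -15.0000, 0.0000], [2.0000, -25.0000, 1.5000]] (det J = -120.0000).
Solving J·Δ = −F gives Δ = (1.8625, -1.6875, -9.7750).
Then the next iterate is (x, y, z)₁ = (0.3625, 0.8125, -11.7750).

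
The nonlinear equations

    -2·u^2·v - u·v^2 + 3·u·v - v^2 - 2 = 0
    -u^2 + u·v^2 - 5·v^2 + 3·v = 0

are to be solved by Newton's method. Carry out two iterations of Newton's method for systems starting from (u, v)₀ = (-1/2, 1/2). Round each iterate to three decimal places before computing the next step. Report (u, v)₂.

(2.663, 0.453)

At (-1/2, 1/2): F = (-3.125, -0.125).
Jacobian J = [[-4·u·v - v^2 + 3·v, -2·u^2 - 2·u·v + 3·u - 2·v], [-2·u + v^2, 2·u·v - 10·v + 3]].
At the point, J = [[2.250, -2.500], [1.250, -2.500]] (det J = -2.500).
Solving J·Δ = −F gives Δ = (3.000, 1.450).
Then the next iterate is (u, v)₁ = (2.500, 1.950).
Round to (2.500, 1.950) and repeat: F = (-25.05875, -9.90625), J = [[-17.45250, -18.650], [-1.19750, -6.750]].
Δ = (0.163, -1.497), so (u, v)₂ = (2.663, 0.453).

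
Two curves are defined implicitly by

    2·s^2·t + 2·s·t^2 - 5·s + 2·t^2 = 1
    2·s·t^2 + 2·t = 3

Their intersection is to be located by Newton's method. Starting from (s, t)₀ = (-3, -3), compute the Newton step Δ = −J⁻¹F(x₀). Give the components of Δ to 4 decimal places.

(0.2188, 1.5542)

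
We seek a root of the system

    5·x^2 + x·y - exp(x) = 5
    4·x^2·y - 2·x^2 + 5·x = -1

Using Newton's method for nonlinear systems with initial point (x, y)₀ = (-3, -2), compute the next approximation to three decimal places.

(-1.600, -1.639)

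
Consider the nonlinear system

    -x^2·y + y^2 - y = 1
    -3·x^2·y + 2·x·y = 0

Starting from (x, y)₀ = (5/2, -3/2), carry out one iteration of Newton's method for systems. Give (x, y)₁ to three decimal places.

(2.038, -0.655)

At (5/2, -3/2): F = (12.125, 20.625).
Jacobian J = [[-2·x·y, -x^2 + 2·y - 1], [-6·x·y + 2·y, -3·x^2 + 2·x]].
At the point, J = [[7.500, -10.250], [19.500, -13.750]] (det J = 96.750).
Solving J·Δ = −F gives Δ = (-0.462, 0.845).
Then the next iterate is (x, y)₁ = (2.038, -0.655).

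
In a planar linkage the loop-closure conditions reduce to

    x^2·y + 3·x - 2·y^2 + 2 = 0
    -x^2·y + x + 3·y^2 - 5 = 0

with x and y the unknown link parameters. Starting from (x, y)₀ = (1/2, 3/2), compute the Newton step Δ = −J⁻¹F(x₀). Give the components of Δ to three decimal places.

At (1/2, 3/2): F = (-0.625, 1.875).
Jacobian J = [[2·x·y + 3, x^2 - 4·y], [-2·x·y + 1, -x^2 + 6·y]].
At the point, J = [[4.500, -5.750], [-0.500, 8.750]] (det J = 36.500).
Solving J·Δ = −F gives Δ = (-0.146, -0.223).

(-0.146, -0.223)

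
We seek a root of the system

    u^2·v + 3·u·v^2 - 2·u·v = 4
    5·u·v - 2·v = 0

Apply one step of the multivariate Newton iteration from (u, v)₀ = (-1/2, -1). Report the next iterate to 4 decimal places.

At (-1/2, -1): F = (-6.7500, 4.5000).
Jacobian J = [[2·u·v + 3·v^2 - 2·v, u^2 + 6·u·v - 2·u], [5·v, 5·u - 2]].
At the point, J = [[6.0000, 4.2500], [-5.0000, -4.5000]] (det J = -5.7500).
Solving J·Δ = −F gives Δ = (1.9565, -1.1739).
Then the next iterate is (u, v)₁ = (1.4565, -2.1739).

(1.4565, -2.1739)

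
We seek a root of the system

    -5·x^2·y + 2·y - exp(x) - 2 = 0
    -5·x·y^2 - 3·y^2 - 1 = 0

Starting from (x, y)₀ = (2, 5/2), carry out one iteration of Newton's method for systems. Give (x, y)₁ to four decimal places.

(1.3513, 1.5465)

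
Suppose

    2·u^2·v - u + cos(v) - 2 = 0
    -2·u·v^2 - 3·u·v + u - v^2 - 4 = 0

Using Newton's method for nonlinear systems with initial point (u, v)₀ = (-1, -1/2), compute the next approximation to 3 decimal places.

At (-1, -1/2): F = (-1.12242, -6.250).
Jacobian J = [[4·u·v - 1, 2·u^2 - sin(v)], [-2·v^2 - 3·v + 1, -4·u·v - 3·u - 2·v]].
At the point, J = [[1.000, 2.47943], [2.000, 2.000]] (det J = -2.95885).
Solving J·Δ = −F gives Δ = (4.479, -1.354).
Then the next iterate is (u, v)₁ = (3.479, -1.854).

(3.479, -1.854)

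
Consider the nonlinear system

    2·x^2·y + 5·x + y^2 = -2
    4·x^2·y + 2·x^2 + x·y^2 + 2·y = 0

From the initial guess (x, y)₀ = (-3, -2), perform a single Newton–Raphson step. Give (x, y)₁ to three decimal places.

(-1.573, -1.742)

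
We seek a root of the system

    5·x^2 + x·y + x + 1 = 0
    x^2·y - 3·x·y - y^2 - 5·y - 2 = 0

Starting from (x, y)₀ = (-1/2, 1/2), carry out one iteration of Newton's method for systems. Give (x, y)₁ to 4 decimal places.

At (-1/2, 1/2): F = (1.5000, -3.8750).
Jacobian J = [[10·x + y + 1, x], [2·x·y - 3·y, x^2 - 3·x - 2·y - 5]].
At the point, J = [[-3.5000, -0.5000], [-2.0000, -4.2500]] (det J = 13.8750).
Solving J·Δ = −F gives Δ = (0.5991, -1.1937).
Then the next iterate is (x, y)₁ = (0.0991, -0.6937).

(0.0991, -0.6937)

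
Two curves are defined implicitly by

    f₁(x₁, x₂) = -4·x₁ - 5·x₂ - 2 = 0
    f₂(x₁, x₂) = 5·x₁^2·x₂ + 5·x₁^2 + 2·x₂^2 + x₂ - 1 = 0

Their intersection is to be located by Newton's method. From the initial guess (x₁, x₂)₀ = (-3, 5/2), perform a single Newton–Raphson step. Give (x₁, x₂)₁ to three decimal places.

(-2.042, 1.234)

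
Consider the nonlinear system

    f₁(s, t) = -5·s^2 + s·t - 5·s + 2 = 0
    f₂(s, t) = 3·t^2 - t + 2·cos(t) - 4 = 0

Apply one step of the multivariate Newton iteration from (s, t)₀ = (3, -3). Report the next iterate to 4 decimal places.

(1.3382, -1.7167)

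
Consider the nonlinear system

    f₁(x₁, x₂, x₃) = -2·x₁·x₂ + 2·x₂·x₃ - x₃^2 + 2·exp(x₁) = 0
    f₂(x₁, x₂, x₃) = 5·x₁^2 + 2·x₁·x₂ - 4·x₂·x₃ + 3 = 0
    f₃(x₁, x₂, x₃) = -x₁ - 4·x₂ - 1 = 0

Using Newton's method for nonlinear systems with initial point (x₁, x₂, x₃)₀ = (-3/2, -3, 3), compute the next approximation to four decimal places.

(-1.1211, 0.0303, 2.5134)

At (-3/2, -3, 3): F = (-35.553740, 59.2500, 12.5000).
Jacobian J = [[-2·x₂ + 2·exp(x₁), -2·x₁ + 2·x₃, 2·x₂ - 2·x₃], [10·x₁ + 2·x₂, 2·x₁ - 4·x₃, -4·x₂], [-1, -4, 0]].
At the point, J = [[6.446260, 9.0000, -12.0000], [-21.0000, -15.0000, 12.0000], [-1.0000, -4.0000, 0.0000]] (det J = -626.579505).
Solving J·Δ = −F gives Δ = (0.3789, 3.0303, -0.4866).
Then the next iterate is (x₁, x₂, x₃)₁ = (-1.1211, 0.0303, 2.5134).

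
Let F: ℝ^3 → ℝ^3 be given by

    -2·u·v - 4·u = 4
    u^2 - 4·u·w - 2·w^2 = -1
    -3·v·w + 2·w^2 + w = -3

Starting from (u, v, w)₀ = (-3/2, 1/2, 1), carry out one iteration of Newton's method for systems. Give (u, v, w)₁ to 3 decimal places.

(-0.853, 0.411, -0.362)

At (-3/2, 1/2, 1): F = (3.500, 7.250, 4.500).
Jacobian J = [[-2·v - 4, -2·u, 0], [2·u - 4·w, 0, -4·u - 4·w], [0, -3·w, -3·v + 4·w + 1]].
At the point, J = [[-5.000, 3.000, 0.000], [-7.000, 0.000, 2.000], [0.000, -3.000, 3.500]] (det J = 43.500).
Solving J·Δ = −F gives Δ = (0.647, -0.089, -1.362).
Then the next iterate is (u, v, w)₁ = (-0.853, 0.411, -0.362).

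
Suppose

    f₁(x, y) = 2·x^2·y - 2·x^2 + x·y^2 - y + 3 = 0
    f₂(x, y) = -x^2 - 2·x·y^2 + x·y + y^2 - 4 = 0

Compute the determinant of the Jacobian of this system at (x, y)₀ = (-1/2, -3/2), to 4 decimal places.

-42.1250

J = [[4·x·y - 4·x + y^2, 2·x^2 + 2·x·y - 1], [-2·x - 2·y^2 + y, -4·x·y + x + 2·y]].
At the point, J = [[7.2500, 1.0000], [-5.0000, -6.5000]].
det J = -42.1250.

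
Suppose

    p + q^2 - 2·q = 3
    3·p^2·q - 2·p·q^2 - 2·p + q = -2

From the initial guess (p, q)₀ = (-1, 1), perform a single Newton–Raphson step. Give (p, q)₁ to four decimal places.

(4.0000, 6.0000)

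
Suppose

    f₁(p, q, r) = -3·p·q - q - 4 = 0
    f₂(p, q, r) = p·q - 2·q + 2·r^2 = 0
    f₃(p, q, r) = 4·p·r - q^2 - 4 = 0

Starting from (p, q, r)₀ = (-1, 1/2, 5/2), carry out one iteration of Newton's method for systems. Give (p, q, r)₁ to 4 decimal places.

At (-1, 1/2, 5/2): F = (-3.0000, 11.0000, -14.2500).
Jacobian J = [[-3·q, -3·p - 1, 0], [q, p - 2, 4·r], [4·r, -2·q, 4·p]].
At the point, J = [[-1.5000, 2.0000, 0.0000], [0.5000, -3.0000, 10.0000], [10.0000, -1.0000, -4.0000]] (det J = 171.0000).
Solving J·Δ = −F gives Δ = (1.5380, 2.6535, -0.3808).
Then the next iterate is (p, q, r)₁ = (0.5380, 3.1535, 2.1192).

(0.5380, 3.1535, 2.1192)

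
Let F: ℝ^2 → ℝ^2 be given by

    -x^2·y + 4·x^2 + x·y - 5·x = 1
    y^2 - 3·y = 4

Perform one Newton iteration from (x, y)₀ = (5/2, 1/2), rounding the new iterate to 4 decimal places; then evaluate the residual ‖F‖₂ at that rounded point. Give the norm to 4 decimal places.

7.1716

At (5/2, 1/2): F = (9.6250, -5.2500).
Jacobian J = [[-2·x·y + 8·x + y - 5, -x^2 + x], [0, 2·y - 3]].
At the point, J = [[13.0000, -3.7500], [0.0000, -2.0000]] (det J = -26.0000).
Solving J·Δ = −F gives Δ = (-1.4976, -2.6250).
Then the next iterate is (x, y)₁ = (1.0024, -2.1250).
Re-evaluating at (1.0024, -2.1250): F = (-1.987665, 6.890625), so ‖F‖₂ = 7.1716.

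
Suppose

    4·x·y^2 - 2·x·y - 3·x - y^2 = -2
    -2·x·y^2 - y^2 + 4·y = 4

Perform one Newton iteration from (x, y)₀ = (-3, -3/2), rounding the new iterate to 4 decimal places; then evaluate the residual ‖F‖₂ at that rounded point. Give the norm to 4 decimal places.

At (-3, -3/2): F = (-27.2500, 1.2500).
Jacobian J = [[4·y^2 - 2·y - 3, 8·x·y - 2·x - 2·y], [-2·y^2, -4·x·y - 2·y + 4]].
At the point, J = [[9.0000, 45.0000], [-4.5000, -11.0000]] (det J = 103.5000).
Solving J·Δ = −F gives Δ = (-2.3527, 1.0761).
Then the next iterate is (x, y)₁ = (-5.3527, -0.4239).
Re-evaluating at (-5.3527, -0.4239): F = (9.493057, -3.951625), so ‖F‖₂ = 10.2827.

10.2827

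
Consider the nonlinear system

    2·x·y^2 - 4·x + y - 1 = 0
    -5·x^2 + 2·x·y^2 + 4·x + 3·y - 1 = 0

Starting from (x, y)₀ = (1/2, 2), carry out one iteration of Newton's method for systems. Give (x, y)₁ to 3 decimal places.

(-3.464, 4.571)

At (1/2, 2): F = (3.000, 9.750).
Jacobian J = [[2·y^2 - 4, 4·x·y + 1], [-10·x + 2·y^2 + 4, 4·x·y + 3]].
At the point, J = [[4.000, 5.000], [7.000, 7.000]] (det J = -7.000).
Solving J·Δ = −F gives Δ = (-3.964, 2.571).
Then the next iterate is (x, y)₁ = (-3.464, 4.571).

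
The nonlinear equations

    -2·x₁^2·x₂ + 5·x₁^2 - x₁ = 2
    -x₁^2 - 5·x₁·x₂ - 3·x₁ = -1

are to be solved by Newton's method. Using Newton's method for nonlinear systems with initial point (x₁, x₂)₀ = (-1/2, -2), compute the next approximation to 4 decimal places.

(-0.4762, -0.9762)

At (-1/2, -2): F = (0.7500, -2.7500).
Jacobian J = [[-4·x₁·x₂ + 10·x₁ - 1, -2·x₁^2], [-2·x₁ - 5·x₂ - 3, -5·x₁]].
At the point, J = [[-10.0000, -0.5000], [8.0000, 2.5000]] (det J = -21.0000).
Solving J·Δ = −F gives Δ = (0.0238, 1.0238).
Then the next iterate is (x₁, x₂)₁ = (-0.4762, -0.9762).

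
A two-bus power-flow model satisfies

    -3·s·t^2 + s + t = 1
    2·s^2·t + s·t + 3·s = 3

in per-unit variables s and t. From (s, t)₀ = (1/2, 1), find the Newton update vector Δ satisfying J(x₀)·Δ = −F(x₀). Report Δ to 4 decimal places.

(0.2000, -0.7000)

At (1/2, 1): F = (-1.0000, -0.5000).
Jacobian J = [[-3·t^2 + 1, -6·s·t + 1], [4·s·t + t + 3, 2·s^2 + s]].
At the point, J = [[-2.0000, -2.0000], [6.0000, 1.0000]] (det J = 10.0000).
Solving J·Δ = −F gives Δ = (0.2000, -0.7000).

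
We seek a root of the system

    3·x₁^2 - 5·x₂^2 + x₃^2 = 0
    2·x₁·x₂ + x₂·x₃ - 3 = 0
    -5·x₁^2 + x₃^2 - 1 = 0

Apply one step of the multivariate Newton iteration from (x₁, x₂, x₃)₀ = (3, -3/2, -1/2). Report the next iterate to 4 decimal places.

(1.5765, -1.0615, -3.5451)

At (3, -3/2, -1/2): F = (16.0000, -11.2500, -45.7500).
Jacobian J = [[6·x₁, -10·x₂, 2·x₃], [2·x₂, 2·x₁ + x₃, x₂], [-10·x₁, 0, 2·x₃]].
At the point, J = [[18.0000, 15.0000, -1.0000], [-3.0000, 5.5000, -1.5000], [-30.0000, 0.0000, -1.0000]] (det J = 366.0000).
Solving J·Δ = −F gives Δ = (-1.4235, 0.4385, -3.0451).
Then the next iterate is (x₁, x₂, x₃)₁ = (1.5765, -1.0615, -3.5451).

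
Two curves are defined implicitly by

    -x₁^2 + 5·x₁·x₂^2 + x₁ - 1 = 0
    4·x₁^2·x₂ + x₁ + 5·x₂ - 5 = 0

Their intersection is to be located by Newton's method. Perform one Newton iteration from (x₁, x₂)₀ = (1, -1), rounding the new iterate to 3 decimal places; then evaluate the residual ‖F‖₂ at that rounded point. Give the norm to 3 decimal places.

48.296

At (1, -1): F = (4.000, -13.000).
Jacobian J = [[-2·x₁ + 5·x₂^2 + 1, 10·x₁·x₂], [8·x₁·x₂ + 1, 4·x₁^2 + 5]].
At the point, J = [[4.000, -10.000], [-7.000, 9.000]] (det J = -34.000).
Solving J·Δ = −F gives Δ = (-2.765, -0.706).
Then the next iterate is (x₁, x₂)₁ = (-1.765, -1.706).
Re-evaluating at (-1.765, -1.706): F = (-31.56482, -36.55330), so ‖F‖₂ = 48.296.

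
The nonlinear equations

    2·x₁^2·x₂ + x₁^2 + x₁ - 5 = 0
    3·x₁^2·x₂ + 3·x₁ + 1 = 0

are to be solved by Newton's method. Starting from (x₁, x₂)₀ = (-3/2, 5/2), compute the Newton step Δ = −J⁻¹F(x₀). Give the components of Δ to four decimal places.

(-0.4792, -3.3657)

At (-3/2, 5/2): F = (7.0000, 13.3750).
Jacobian J = [[4·x₁·x₂ + 2·x₁ + 1, 2·x₁^2], [6·x₁·x₂ + 3, 3·x₁^2]].
At the point, J = [[-17.0000, 4.5000], [-19.5000, 6.7500]] (det J = -27.0000).
Solving J·Δ = −F gives Δ = (-0.4792, -3.3657).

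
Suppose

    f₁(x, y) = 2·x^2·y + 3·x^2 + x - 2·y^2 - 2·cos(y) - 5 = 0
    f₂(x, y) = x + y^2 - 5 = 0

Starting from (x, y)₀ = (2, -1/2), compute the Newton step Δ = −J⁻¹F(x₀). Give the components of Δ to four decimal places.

(1.2260, -1.5240)

At (2, -1/2): F = (2.744835, -2.7500).
Jacobian J = [[4·x·y + 6·x + 1, 2·x^2 - 4·y + 2·sin(y)], [1, 2·y]].
At the point, J = [[9.0000, 9.041149], [1.0000, -1.0000]] (det J = -18.041149).
Solving J·Δ = −F gives Δ = (1.2260, -1.5240).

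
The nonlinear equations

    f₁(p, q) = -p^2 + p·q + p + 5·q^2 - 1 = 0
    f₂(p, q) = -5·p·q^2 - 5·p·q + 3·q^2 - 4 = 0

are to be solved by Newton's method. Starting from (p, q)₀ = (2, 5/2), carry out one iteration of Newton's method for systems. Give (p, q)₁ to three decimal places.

At (2, 5/2): F = (33.250, -72.750).
Jacobian J = [[-2·p + q + 1, p + 10·q], [-5·q^2 - 5·q, -10·p·q - 5·p + 6·q]].
At the point, J = [[-0.500, 27.000], [-43.750, -45.000]] (det J = 1203.750).
Solving J·Δ = −F gives Δ = (-0.389, -1.239).
Then the next iterate is (p, q)₁ = (1.611, 1.261).

(1.611, 1.261)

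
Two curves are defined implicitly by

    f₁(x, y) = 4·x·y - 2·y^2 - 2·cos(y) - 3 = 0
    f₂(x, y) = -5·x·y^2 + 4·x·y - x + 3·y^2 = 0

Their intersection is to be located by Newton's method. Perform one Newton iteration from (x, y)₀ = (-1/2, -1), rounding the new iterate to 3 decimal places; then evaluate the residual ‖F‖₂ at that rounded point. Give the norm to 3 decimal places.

6.945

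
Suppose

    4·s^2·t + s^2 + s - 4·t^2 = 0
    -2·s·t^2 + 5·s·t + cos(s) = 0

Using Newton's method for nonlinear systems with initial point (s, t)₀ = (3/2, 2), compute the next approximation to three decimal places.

(1.463, 2.674)

At (3/2, 2): F = (5.750, 3.07074).
Jacobian J = [[8·s·t + 2·s + 1, 4·s^2 - 8·t], [-2·t^2 + 5·t - sin(s), -4·s·t + 5·s]].
At the point, J = [[28.000, -7.000], [1.00251, -4.500]] (det J = -118.98246).
Solving J·Δ = −F gives Δ = (-0.037, 0.674).
Then the next iterate is (s, t)₁ = (1.463, 2.674).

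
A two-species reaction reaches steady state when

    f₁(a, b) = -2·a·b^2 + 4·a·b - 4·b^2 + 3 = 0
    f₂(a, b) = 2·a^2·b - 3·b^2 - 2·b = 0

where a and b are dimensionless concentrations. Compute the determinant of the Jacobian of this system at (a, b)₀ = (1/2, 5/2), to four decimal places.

J = [[-2·b^2 + 4·b, -4·a·b + 4·a - 8·b], [4·a·b, 2·a^2 - 6·b - 2]].
At the point, J = [[-2.5000, -23.0000], [5.0000, -16.5000]].
det J = 156.2500.

156.2500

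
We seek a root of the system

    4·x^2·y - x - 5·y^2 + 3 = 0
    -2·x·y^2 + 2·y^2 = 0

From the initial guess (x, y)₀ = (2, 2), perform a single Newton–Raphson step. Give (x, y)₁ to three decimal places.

(1.514, 1.486)

At (2, 2): F = (13.000, -8.000).
Jacobian J = [[8·x·y - 1, 4·x^2 - 10·y], [-2·y^2, -4·x·y + 4·y]].
At the point, J = [[31.000, -4.000], [-8.000, -8.000]] (det J = -280.000).
Solving J·Δ = −F gives Δ = (-0.486, -0.514).
Then the next iterate is (x, y)₁ = (1.514, 1.486).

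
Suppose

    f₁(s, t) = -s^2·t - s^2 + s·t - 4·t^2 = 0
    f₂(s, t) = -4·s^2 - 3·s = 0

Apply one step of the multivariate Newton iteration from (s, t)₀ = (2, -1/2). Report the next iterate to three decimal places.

(0.842, 0.053)

At (2, -1/2): F = (-4.000, -22.000).
Jacobian J = [[-2·s·t - 2·s + t, -s^2 + s - 8·t], [-8·s - 3, 0]].
At the point, J = [[-2.500, 2.000], [-19.000, 0.000]] (det J = 38.000).
Solving J·Δ = −F gives Δ = (-1.158, 0.553).
Then the next iterate is (s, t)₁ = (0.842, 0.053).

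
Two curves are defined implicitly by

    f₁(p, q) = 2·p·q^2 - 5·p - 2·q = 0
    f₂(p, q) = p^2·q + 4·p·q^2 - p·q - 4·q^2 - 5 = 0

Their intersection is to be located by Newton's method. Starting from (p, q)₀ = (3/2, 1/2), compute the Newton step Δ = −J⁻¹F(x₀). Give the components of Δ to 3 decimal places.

(-1.196, 2.370)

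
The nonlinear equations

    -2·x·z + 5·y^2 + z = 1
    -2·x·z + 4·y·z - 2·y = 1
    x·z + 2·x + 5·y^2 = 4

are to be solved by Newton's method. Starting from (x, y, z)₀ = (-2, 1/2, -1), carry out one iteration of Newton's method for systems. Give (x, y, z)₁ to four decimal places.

(3.1011, 0.1383, -1.7287)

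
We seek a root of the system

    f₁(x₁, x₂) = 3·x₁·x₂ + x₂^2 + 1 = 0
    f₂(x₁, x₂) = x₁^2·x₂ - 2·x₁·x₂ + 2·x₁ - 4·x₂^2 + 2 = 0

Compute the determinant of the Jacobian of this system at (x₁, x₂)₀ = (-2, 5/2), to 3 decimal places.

J = [[3·x₂, 3·x₁ + 2·x₂], [2·x₁·x₂ - 2·x₂ + 2, x₁^2 - 2·x₁ - 8·x₂]].
At the point, J = [[7.500, -1.000], [-13.000, -12.000]].
det J = -103.000.

-103.000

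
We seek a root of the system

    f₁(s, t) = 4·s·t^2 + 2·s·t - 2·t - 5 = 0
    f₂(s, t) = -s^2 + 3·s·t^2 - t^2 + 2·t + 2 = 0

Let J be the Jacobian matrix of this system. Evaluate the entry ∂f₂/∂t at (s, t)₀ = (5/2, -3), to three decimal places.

-37.000

∂f₂/∂t = 6·s·t - 2·t + 2.
At (5/2, -3) this is -37.000.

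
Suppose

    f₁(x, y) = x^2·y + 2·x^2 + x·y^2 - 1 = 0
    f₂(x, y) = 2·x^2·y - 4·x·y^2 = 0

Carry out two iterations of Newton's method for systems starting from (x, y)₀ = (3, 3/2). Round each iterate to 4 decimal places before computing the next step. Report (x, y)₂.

At (3, 3/2): F = (37.2500, 0.0000).
Jacobian J = [[2·x·y + 4·x + y^2, x^2 + 2·x·y], [4·x·y - 4·y^2, 2·x^2 - 8·x·y]].
At the point, J = [[23.2500, 18.0000], [9.0000, -18.0000]] (det J = -580.5000).
Solving J·Δ = −F gives Δ = (-1.1550, -0.5775).
Then the next iterate is (x, y)₁ = (1.8450, 0.9225).
Round to (1.8450, 0.9225) and repeat: F = (10.518370, 0.0000), J = [[11.635031, 6.808050], [3.404025, -6.808050]].
Δ = (-0.6994, -0.3497), so (x, y)₂ = (1.1456, 0.5728).

(1.1456, 0.5728)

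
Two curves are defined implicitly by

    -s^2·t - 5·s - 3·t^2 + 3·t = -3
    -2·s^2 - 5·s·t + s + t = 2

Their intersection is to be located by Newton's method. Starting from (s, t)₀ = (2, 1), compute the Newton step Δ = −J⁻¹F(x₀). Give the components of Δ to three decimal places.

(-6.667, 7.000)

At (2, 1): F = (-11.000, -17.000).
Jacobian J = [[-2·s·t - 5, -s^2 - 6·t + 3], [-4·s - 5·t + 1, -5·s + 1]].
At the point, J = [[-9.000, -7.000], [-12.000, -9.000]] (det J = -3.000).
Solving J·Δ = −F gives Δ = (-6.667, 7.000).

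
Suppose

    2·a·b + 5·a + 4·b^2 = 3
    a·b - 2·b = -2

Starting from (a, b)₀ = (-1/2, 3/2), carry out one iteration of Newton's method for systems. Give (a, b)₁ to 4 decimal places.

At (-1/2, 3/2): F = (2.0000, -1.7500).
Jacobian J = [[2·b + 5, 2·a + 8·b], [b, a - 2]].
At the point, J = [[8.0000, 11.0000], [1.5000, -2.5000]] (det J = -36.5000).
Solving J·Δ = −F gives Δ = (0.3904, -0.4658).
Then the next iterate is (a, b)₁ = (-0.1096, 1.0342).

(-0.1096, 1.0342)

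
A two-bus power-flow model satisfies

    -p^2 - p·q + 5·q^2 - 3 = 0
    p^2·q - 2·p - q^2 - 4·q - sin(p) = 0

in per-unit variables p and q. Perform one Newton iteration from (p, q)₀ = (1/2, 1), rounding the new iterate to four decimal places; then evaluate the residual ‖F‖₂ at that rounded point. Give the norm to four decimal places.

At (1/2, 1): F = (1.2500, -6.229426).
Jacobian J = [[-2·p - q, -p + 10·q], [2·p·q - cos(p) - 2, p^2 - 2·q - 4]].
At the point, J = [[-2.0000, 9.5000], [-1.877583, -5.7500]] (det J = 29.337034).
Solving J·Δ = −F gives Δ = (-1.7722, -0.5047).
Then the next iterate is (p, q)₁ = (-1.2722, 0.4953).
Re-evaluating at (-1.2722, 0.4953): F = (-2.761762, 2.075268), so ‖F‖₂ = 3.4546.

3.4546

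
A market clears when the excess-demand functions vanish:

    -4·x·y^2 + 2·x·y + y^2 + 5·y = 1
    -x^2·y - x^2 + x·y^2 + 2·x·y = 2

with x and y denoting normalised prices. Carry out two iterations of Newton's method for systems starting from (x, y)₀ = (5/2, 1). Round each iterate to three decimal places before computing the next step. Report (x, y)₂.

(1.516, 1.466)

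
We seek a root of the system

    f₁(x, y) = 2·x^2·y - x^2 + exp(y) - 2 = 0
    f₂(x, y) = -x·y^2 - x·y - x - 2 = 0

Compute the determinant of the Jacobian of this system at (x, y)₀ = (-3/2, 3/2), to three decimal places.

J = [[4·x·y - 2·x, 2·x^2 + exp(y)], [-y^2 - y - 1, -2·x·y - x]].
At the point, J = [[-6.000, 8.98169], [-4.750, 6.000]].
det J = 6.663.

6.663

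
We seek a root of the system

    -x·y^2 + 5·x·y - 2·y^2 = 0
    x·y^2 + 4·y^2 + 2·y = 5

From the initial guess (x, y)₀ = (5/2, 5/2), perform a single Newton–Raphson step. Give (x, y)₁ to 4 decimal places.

(0.6517, 1.6573)

At (5/2, 5/2): F = (3.1250, 40.6250).
Jacobian J = [[-y^2 + 5·y, -2·x·y + 5·x - 4·y], [y^2, 2·x·y + 8·y + 2]].
At the point, J = [[6.2500, -10.0000], [6.2500, 34.5000]] (det J = 278.1250).
Solving J·Δ = −F gives Δ = (-1.8483, -0.8427).
Then the next iterate is (x, y)₁ = (0.6517, 1.6573).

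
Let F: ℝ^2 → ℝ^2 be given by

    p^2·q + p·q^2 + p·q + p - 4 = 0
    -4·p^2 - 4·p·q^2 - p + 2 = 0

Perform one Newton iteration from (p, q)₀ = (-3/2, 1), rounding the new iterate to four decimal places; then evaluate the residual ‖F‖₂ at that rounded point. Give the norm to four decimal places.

At (-3/2, 1): F = (-6.2500, 0.5000).
Jacobian J = [[2·p·q + q^2 + q + 1, p^2 + 2·p·q + p], [-8·p - 4·q^2 - 1, -8·p·q]].
At the point, J = [[0.0000, -2.2500], [7.0000, 12.0000]] (det J = 15.7500).
Solving J·Δ = −F gives Δ = (4.6905, -2.7778).
Then the next iterate is (p, q)₁ = (3.1905, -1.7778).
Re-evaluating at (3.1905, -1.7778): F = (-14.494505, -82.242892), so ‖F‖₂ = 83.5104.

83.5104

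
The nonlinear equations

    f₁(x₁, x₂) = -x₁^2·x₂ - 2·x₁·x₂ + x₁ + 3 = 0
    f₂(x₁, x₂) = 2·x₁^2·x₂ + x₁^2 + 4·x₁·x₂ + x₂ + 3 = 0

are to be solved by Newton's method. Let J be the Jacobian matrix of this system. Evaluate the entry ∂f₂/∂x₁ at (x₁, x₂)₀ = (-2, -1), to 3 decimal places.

0.000

∂f₂/∂x₁ = 4·x₁·x₂ + 2·x₁ + 4·x₂.
At (-2, -1) this is 0.000.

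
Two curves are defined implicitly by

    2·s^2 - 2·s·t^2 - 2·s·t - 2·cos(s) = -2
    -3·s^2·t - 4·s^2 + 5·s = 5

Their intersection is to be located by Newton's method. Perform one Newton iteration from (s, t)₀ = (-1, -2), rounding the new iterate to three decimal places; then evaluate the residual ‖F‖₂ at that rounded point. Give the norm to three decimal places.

21.797

At (-1, -2): F = (6.91940, -8.000).
Jacobian J = [[4·s - 2·t^2 - 2·t + 2·sin(s), -4·s·t - 2·s], [-6·s·t - 8·s + 5, -3·s^2]].
At the point, J = [[-9.68294, -6.000], [1.000, -3.000]] (det J = 35.04883).
Solving J·Δ = −F gives Δ = (1.962, -2.013).
Then the next iterate is (s, t)₁ = (0.962, -4.013).
Re-evaluating at (0.962, -4.013): F = (-20.55628, 7.24964), so ‖F‖₂ = 21.797.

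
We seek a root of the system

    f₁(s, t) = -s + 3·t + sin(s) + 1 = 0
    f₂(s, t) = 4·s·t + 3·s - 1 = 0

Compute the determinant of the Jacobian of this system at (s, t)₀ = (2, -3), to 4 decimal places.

15.6708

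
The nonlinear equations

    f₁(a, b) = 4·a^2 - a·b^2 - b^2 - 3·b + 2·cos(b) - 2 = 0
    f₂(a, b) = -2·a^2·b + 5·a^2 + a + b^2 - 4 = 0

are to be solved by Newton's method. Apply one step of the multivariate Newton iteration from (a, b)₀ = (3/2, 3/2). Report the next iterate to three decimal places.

At (3/2, 3/2): F = (-2.98353, 4.250).
Jacobian J = [[8·a - b^2, -2·a·b - 2·b - 2·sin(b) - 3], [-4·a·b + 10·a + 1, -2·a^2 + 2·b]].
At the point, J = [[9.750, -12.49499], [7.000, -1.500]] (det J = 72.83993).
Solving J·Δ = −F gives Δ = (-0.790, -0.856).
Then the next iterate is (a, b)₁ = (0.710, 0.644).

(0.710, 0.644)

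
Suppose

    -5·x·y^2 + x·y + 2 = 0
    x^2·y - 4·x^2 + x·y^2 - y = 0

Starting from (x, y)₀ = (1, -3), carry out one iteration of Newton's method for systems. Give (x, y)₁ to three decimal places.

(0.727, -1.939)

At (1, -3): F = (-46.000, 5.000).
Jacobian J = [[-5·y^2 + y, -10·x·y + x], [2·x·y - 8·x + y^2, x^2 + 2·x·y - 1]].
At the point, J = [[-48.000, 31.000], [-5.000, -6.000]] (det J = 443.000).
Solving J·Δ = −F gives Δ = (-0.273, 1.061).
Then the next iterate is (x, y)₁ = (0.727, -1.939).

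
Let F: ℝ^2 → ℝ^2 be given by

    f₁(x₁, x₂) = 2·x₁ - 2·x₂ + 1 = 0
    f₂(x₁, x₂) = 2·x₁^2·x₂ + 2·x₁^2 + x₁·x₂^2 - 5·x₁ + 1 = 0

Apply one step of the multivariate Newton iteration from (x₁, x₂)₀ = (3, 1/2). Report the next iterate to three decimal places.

(0.759, 1.259)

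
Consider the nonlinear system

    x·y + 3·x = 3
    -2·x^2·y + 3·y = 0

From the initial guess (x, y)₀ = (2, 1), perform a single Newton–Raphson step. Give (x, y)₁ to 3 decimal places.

At (2, 1): F = (5.000, -5.000).
Jacobian J = [[y + 3, x], [-4·x·y, -2·x^2 + 3]].
At the point, J = [[4.000, 2.000], [-8.000, -5.000]] (det J = -4.000).
Solving J·Δ = −F gives Δ = (-3.750, 5.000).
Then the next iterate is (x, y)₁ = (-1.750, 6.000).

(-1.750, 6.000)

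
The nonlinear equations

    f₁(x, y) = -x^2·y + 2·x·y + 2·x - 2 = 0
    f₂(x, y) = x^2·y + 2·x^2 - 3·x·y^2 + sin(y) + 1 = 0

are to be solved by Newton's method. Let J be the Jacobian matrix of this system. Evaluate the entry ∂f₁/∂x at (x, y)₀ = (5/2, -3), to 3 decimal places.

11.000

∂f₁/∂x = -2·x·y + 2·y + 2.
At (5/2, -3) this is 11.000.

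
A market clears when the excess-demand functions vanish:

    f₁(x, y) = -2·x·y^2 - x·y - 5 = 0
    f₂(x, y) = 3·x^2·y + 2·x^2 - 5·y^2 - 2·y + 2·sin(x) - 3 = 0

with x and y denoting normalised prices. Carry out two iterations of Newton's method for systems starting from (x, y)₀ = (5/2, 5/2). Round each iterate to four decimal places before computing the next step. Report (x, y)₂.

(1.2401, 0.3663)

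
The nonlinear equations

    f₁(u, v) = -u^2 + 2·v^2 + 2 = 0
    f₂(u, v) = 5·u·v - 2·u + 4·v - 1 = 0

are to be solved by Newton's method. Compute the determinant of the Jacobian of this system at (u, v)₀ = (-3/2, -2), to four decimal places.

-106.5000

J = [[-2·u, 4·v], [5·v - 2, 5·u + 4]].
At the point, J = [[3.0000, -8.0000], [-12.0000, -3.5000]].
det J = -106.5000.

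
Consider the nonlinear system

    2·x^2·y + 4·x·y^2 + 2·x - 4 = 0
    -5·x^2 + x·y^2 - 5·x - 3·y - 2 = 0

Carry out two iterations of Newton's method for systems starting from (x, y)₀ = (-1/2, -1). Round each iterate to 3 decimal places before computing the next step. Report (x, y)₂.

(2.001, -2.933)

At (-1/2, -1): F = (-7.500, 1.750).
Jacobian J = [[4·x·y + 4·y^2 + 2, 2·x^2 + 8·x·y], [-10·x + y^2 - 5, 2·x·y - 3]].
At the point, J = [[8.000, 4.500], [1.000, -2.000]] (det J = -20.500).
Solving J·Δ = −F gives Δ = (0.348, 1.049).
Then the next iterate is (x, y)₁ = (-0.152, 0.049).
Round to (-0.152, 0.049) and repeat: F = (-4.30320, -1.50288), J = [[1.97981, -0.01338], [-3.47760, -3.01490]].
Δ = (2.153, -2.982), so (x, y)₂ = (2.001, -2.933).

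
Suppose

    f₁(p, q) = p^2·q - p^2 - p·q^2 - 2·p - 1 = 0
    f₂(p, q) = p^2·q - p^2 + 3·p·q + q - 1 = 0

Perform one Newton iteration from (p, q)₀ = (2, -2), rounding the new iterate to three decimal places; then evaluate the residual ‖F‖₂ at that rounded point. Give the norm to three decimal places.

9.449

At (2, -2): F = (-25.000, -27.000).
Jacobian J = [[2·p·q - 2·p - q^2 - 2, p^2 - 2·p·q], [2·p·q - 2·p + 3·q, p^2 + 3·p + 1]].
At the point, J = [[-18.000, 12.000], [-18.000, 11.000]] (det J = 18.000).
Solving J·Δ = −F gives Δ = (-2.722, -2.000).
Then the next iterate is (p, q)₁ = (-0.722, -4.000).
Re-evaluating at (-0.722, -4.000): F = (9.38958, 1.05758), so ‖F‖₂ = 9.449.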